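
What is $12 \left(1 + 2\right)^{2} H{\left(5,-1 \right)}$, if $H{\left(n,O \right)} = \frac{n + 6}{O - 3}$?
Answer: $-297$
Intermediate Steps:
$H{\left(n,O \right)} = \frac{6 + n}{-3 + O}$
$12 \left(1 + 2\right)^{2} H{\left(5,-1 \right)} = 12 \left(1 + 2\right)^{2} \frac{6 + 5}{-3 - 1} = 12 \cdot 3^{2} \frac{1}{-4} \cdot 11 = 12 \cdot 9 \left(\left(- \frac{1}{4}\right) 11\right) = 108 \left(- \frac{11}{4}\right) = -297$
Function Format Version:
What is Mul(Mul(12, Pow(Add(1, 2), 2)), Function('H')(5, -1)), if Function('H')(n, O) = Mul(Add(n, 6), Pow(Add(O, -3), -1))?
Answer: -297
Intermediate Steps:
Function('H')(n, O) = Mul(Pow(Add(-3, O), -1), Add(6, n)) (Function('H')(n, O) = Mul(Add(6, n), Pow(Add(-3, O), -1)) = Mul(Pow(Add(-3, O), -1), Add(6, n)))
Mul(Mul(12, Pow(Add(1, 2), 2)), Function('H')(5, -1)) = Mul(Mul(12, Pow(Add(1, 2), 2)), Mul(Pow(Add(-3, -1), -1), Add(6, 5))) = Mul(Mul(12, Pow(3, 2)), Mul(Pow(-4, -1), 11)) = Mul(Mul(12, 9), Mul(Rational(-1, 4), 11)) = Mul(108, Rational(-11, 4)) = -297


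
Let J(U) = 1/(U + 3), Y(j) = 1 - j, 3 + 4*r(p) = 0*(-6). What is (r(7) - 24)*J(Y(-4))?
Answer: -99/32 ≈ -3.0938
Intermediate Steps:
r(p) = -3/4 (r(p) = -3/4 + (0*(-6))/4 = -3/4 + (1/4)*0 = -3/4 + 0 = -3/4)
J(U) = 1/(3 + U)
(r(7) - 24)*J(Y(-4)) = (-3/4 - 24)/(3 + (1 - 1*(-4))) = -99/(4*(3 + (1 + 4))) = -99/(4*(3 + 5)) = -99/4/8 = -99/4*1/8 = -99/32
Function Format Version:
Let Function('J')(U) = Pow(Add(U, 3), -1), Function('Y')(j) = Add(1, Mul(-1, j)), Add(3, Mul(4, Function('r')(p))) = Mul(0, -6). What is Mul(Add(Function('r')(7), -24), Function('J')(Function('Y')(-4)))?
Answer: Rational(-99, 32) ≈ -3.0938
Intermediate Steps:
Function('r')(p) = Rational(-3, 4) (Function('r')(p) = Add(Rational(-3, 4), Mul(Rational(1, 4), Mul(0, -6))) = Add(Rational(-3, 4), Mul(Rational(1, 4), 0)) = Add(Rational(-3, 4), 0) = Rational(-3, 4))
Function('J')(U) = Pow(Add(3, U), -1)
Mul(Add(Function('r')(7), -24), Function('J')(Function('Y')(-4))) = Mul(Add(Rational(-3, 4), -24), Pow(Add(3, Add(1, Mul(-1, -4))), -1)) = Mul(Rational(-99, 4), Pow(Add(3, Add(1, 4)), -1)) = Mul(Rational(-99, 4), Pow(Add(3, 5), -1)) = Mul(Rational(-99, 4), Pow(8, -1)) = Mul(Rational(-99, 4), Rational(1, 8)) = Rational(-99, 32)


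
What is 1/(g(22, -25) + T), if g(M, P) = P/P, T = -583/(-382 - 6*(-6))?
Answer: 346/929 ≈ 0.37244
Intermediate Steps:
T = 583/346 (T = -583/(-382 + 36) = -583/(-346) = -583*(-1/346) = 583/346 ≈ 1.6850)
g(M, P) = 1
1/(g(22, -25) + T) = 1/(1 + 583/346) = 1/(929/346) = 346/929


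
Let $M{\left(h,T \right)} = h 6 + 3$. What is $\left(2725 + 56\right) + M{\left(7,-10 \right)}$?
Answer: $2826$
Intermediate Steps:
$M{\left(h,T \right)} = 3 + 6 h$ ($M{\left(h,T \right)} = 6 h + 3 = 3 + 6 h$)
$\left(2725 + 56\right) + M{\left(7,-10 \right)} = \left(2725 + 56\right) + \left(3 + 6 \cdot 7\right) = 2781 + \left(3 + 42\right) = 2781 + 45 = 2826$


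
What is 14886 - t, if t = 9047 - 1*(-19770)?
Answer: -13931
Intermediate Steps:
t = 28817 (t = 9047 + 19770 = 28817)
14886 - t = 14886 - 1*28817 = 14886 - 28817 = -13931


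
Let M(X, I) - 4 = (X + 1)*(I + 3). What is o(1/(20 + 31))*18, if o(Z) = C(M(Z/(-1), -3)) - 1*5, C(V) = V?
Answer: -18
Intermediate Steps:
M(X, I) = 4 + (1 + X)*(3 + I) (M(X, I) = 4 + (X + 1)*(I + 3) = 4 + (1 + X)*(3 + I))
o(Z) = -1 (o(Z) = (7 - 3 + 3*(Z/(-1)) - 3*Z/(-1)) - 1*5 = (7 - 3 + 3*(Z*(-1)) - 3*Z*(-1)) - 5 = (7 - 3 + 3*(-Z) - (-3)*Z) - 5 = (7 - 3 - 3*Z + 3*Z) - 5 = 4 - 5 = -1)
o(1/(20 + 31))*18 = -1*18 = -18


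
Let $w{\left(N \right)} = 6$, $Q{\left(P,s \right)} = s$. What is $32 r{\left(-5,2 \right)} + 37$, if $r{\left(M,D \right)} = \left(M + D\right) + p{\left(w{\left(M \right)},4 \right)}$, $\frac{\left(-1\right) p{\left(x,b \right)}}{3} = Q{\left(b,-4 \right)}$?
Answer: $325$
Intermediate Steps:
$p{\left(x,b \right)} = 12$ ($p{\left(x,b \right)} = \left(-3\right) \left(-4\right) = 12$)
$r{\left(M,D \right)} = 12 + D + M$ ($r{\left(M,D \right)} = \left(M + D\right) + 12 = \left(D + M\right) + 12 = 12 + D + M$)
$32 r{\left(-5,2 \right)} + 37 = 32 \left(12 + 2 - 5\right) + 37 = 32 \cdot 9 + 37 = 288 + 37 = 325$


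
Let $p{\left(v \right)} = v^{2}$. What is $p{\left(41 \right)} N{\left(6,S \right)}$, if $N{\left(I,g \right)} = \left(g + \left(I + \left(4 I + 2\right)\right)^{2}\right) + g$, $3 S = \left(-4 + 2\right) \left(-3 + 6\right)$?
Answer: $1714620$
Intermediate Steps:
$S = -2$ ($S = \frac{\left(-4 + 2\right) \left(-3 + 6\right)}{3} = \frac{\left(-2\right) 3}{3} = \frac{1}{3} \left(-6\right) = -2$)
$N{\left(I,g \right)} = \left(2 + 5 I\right)^{2} + 2 g$ ($N{\left(I,g \right)} = \left(g + \left(I + \left(2 + 4 I\right)\right)^{2}\right) + g = \left(g + \left(2 + 5 I\right)^{2}\right) + g = \left(2 + 5 I\right)^{2} + 2 g$)
$p{\left(41 \right)} N{\left(6,S \right)} = 41^{2} \left(\left(2 + 5 \cdot 6\right)^{2} + 2 \left(-2\right)\right) = 1681 \left(\left(2 + 30\right)^{2} - 4\right) = 1681 \left(32^{2} - 4\right) = 1681 \left(1024 - 4\right) = 1681 \cdot 1020 = 1714620$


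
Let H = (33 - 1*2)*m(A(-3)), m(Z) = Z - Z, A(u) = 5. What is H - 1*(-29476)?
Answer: 29476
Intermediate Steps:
m(Z) = 0
H = 0 (H = (33 - 1*2)*0 = (33 - 2)*0 = 31*0 = 0)
H - 1*(-29476) = 0 - 1*(-29476) = 0 + 29476 = 29476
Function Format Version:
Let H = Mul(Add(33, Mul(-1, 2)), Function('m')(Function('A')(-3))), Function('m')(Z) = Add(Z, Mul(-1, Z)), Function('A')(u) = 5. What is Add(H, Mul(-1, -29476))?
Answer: 29476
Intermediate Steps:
Function('m')(Z) = 0
H = 0 (H = Mul(Add(33, Mul(-1, 2)), 0) = Mul(Add(33, -2), 0) = Mul(31, 0) = 0)
Add(H, Mul(-1, -29476)) = Add(0, Mul(-1, -29476)) = Add(0, 29476) = 29476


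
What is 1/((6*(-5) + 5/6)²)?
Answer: 36/30625 ≈ 0.0011755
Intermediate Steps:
1/((6*(-5) + 5/6)²) = 1/((-30 + 5*(⅙))²) = 1/((-30 + ⅚)²) = 1/((-175/6)²) = 1/(30625/36) = 36/30625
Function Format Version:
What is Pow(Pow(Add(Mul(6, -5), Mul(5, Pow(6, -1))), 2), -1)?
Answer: Rational(36, 30625) ≈ 0.0011755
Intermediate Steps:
Pow(Pow(Add(Mul(6, -5), Mul(5, Pow(6, -1))), 2), -1) = Pow(Pow(Add(-30, Mul(5, Rational(1, 6))), 2), -1) = Pow(Pow(Add(-30, Rational(5, 6)), 2), -1) = Pow(Pow(Rational(-175, 6), 2), -1) = Pow(Rational(30625, 36), -1) = Rational(36, 30625)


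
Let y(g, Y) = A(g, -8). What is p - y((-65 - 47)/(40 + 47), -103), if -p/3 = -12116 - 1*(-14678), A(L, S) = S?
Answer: -7678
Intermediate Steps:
y(g, Y) = -8
p = -7686 (p = -3*(-12116 - 1*(-14678)) = -3*(-12116 + 14678) = -3*2562 = -7686)
p - y((-65 - 47)/(40 + 47), -103) = -7686 - 1*(-8) = -7686 + 8 = -7678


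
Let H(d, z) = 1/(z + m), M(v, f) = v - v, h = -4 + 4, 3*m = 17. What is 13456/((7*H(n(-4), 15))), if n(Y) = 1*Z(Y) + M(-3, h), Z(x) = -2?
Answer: 834272/21 ≈ 39727.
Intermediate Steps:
m = 17/3 (m = (⅓)*17 = 17/3 ≈ 5.6667)
h = 0
M(v, f) = 0
n(Y) = -2 (n(Y) = 1*(-2) + 0 = -2 + 0 = -2)
H(d, z) = 1/(17/3 + z) (H(d, z) = 1/(z + 17/3) = 1/(17/3 + z))
13456/((7*H(n(-4), 15))) = 13456/((7*(3/(17 + 3*15)))) = 13456/((7*(3/(17 + 45)))) = 13456/((7*(3/62))) = 13456/(21/62) = 13456*(62/21) = 834272/21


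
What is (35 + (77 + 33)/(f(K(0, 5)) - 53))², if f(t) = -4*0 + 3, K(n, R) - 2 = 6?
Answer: 26896/25 ≈ 1075.8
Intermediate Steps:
K(n, R) = 8 (K(n, R) = 2 + 6 = 8)
f(t) = 3 (f(t) = 0 + 3 = 3)
(35 + (77 + 33)/(f(K(0, 5)) - 53))² = (35 + (77 + 33)/(3 - 53))² = (35 + 110/(-50))² = (35 + 110*(-1/50))² = (35 - 11/5)² = (164/5)² = 26896/25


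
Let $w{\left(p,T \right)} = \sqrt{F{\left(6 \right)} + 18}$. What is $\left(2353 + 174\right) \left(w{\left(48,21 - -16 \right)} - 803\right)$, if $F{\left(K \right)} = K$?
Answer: $-2029181 + 5054 \sqrt{6} \approx -2.0168 \cdot 10^{6}$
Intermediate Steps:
$w{\left(p,T \right)} = 2 \sqrt{6}$ ($w{\left(p,T \right)} = \sqrt{6 + 18} = \sqrt{24} = 2 \sqrt{6}$)
$\left(2353 + 174\right) \left(w{\left(48,21 - -16 \right)} - 803\right) = \left(2353 + 174\right) \left(2 \sqrt{6} - 803\right) = 2527 \left(-803 + 2 \sqrt{6}\right) = -2029181 + 5054 \sqrt{6}$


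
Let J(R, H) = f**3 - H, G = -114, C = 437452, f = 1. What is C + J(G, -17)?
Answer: 437470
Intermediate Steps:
J(R, H) = 1 - H (J(R, H) = 1**3 - H = 1 - H)
C + J(G, -17) = 437452 + (1 - 1*(-17)) = 437452 + (1 + 17) = 437452 + 18 = 437470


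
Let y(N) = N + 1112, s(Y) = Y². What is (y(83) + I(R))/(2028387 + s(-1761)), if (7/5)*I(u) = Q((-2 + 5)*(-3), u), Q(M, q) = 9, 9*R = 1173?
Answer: 4205/17953278 ≈ 0.00023422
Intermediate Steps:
R = 391/3 (R = (⅑)*1173 = 391/3 ≈ 130.33)
y(N) = 1112 + N
I(u) = 45/7 (I(u) = (5/7)*9 = 45/7)
(y(83) + I(R))/(2028387 + s(-1761)) = ((1112 + 83) + 45/7)/(2028387 + (-1761)²) = (1195 + 45/7)/(2028387 + 3101121) = (8410/7)/5129508 = (8410/7)*(1/5129508) = 4205/17953278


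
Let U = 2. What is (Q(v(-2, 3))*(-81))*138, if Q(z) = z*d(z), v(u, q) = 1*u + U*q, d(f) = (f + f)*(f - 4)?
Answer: 0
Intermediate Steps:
d(f) = 2*f*(-4 + f) (d(f) = (2*f)*(-4 + f) = 2*f*(-4 + f))
v(u, q) = u + 2*q (v(u, q) = 1*u + 2*q = u + 2*q)
Q(z) = 2*z²*(-4 + z) (Q(z) = z*(2*z*(-4 + z)) = 2*z²*(-4 + z))
(Q(v(-2, 3))*(-81))*138 = ((2*(-2 + 2*3)²*(-4 + (-2 + 2*3)))*(-81))*138 = ((2*(-2 + 6)²*(-4 + (-2 + 6)))*(-81))*138 = ((2*4²*(-4 + 4))*(-81))*138 = ((2*16*0)*(-81))*138 = (0*(-81))*138 = 0*138 = 0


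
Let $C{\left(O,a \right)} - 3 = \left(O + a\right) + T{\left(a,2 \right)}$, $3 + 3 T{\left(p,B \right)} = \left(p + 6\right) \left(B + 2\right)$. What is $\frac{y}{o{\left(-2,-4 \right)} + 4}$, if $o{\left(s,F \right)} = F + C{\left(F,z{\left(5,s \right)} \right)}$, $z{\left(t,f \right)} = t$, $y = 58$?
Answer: $\frac{174}{53} \approx 3.283$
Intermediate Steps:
$T{\left(p,B \right)} = -1 + \frac{\left(2 + B\right) \left(6 + p\right)}{3}$ ($T{\left(p,B \right)} = -1 + \frac{\left(p + 6\right) \left(B + 2\right)}{3} = -1 + \frac{\left(6 + p\right) \left(2 + B\right)}{3} = -1 + \frac{\left(2 + B\right) \left(6 + p\right)}{3}$)
$C{\left(O,a \right)} = 10 + O + \frac{7 a}{3}$ ($C{\left(O,a \right)} = 3 + \left(\left(O + a\right) + \left(3 + 2 \cdot 2 + \frac{2 a}{3} + \frac{1}{3} \cdot 2 a\right)\right) = 3 + \left(\left(O + a\right) + \left(3 + 4 + \frac{2 a}{3} + \frac{2 a}{3}\right)\right) = 3 + \left(\left(O + a\right) + \left(7 + \frac{4 a}{3}\right)\right) = 3 + \left(7 + O + \frac{7 a}{3}\right) = 10 + O + \frac{7 a}{3}$)
$o{\left(s,F \right)} = \frac{65}{3} + 2 F$ ($o{\left(s,F \right)} = F + \left(10 + F + \frac{7}{3} \cdot 5\right) = F + \left(10 + F + \frac{35}{3}\right) = F + \left(\frac{65}{3} + F\right) = \frac{65}{3} + 2 F$)
$\frac{y}{o{\left(-2,-4 \right)} + 4} = \frac{58}{\left(\frac{65}{3} + 2 \left(-4\right)\right) + 4} = \frac{58}{\left(\frac{65}{3} - 8\right) + 4} = \frac{58}{\frac{41}{3} + 4} = \frac{58}{\frac{53}{3}} = 58 \cdot \frac{3}{53} = \frac{174}{53}$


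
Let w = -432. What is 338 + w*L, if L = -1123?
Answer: 485474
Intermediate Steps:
338 + w*L = 338 - 432*(-1123) = 338 + 485136 = 485474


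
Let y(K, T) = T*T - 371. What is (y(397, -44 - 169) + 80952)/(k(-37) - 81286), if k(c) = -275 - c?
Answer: -275/178 ≈ -1.5449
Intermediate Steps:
y(K, T) = -371 + T² (y(K, T) = T² - 371 = -371 + T²)
(y(397, -44 - 169) + 80952)/(k(-37) - 81286) = ((-371 + (-44 - 169)²) + 80952)/((-275 - 1*(-37)) - 81286) = ((-371 + (-213)²) + 80952)/((-275 + 37) - 81286) = ((-371 + 45369) + 80952)/(-238 - 81286) = (44998 + 80952)/(-81524) = 125950*(-1/81524) = -275/178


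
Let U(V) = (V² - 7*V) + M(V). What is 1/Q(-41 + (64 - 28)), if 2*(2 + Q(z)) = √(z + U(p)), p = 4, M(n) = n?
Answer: -8/29 - 2*I*√13/29 ≈ -0.27586 - 0.24866*I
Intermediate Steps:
U(V) = V² - 6*V (U(V) = (V² - 7*V) + V = V² - 6*V)
Q(z) = -2 + √(-8 + z)/2 (Q(z) = -2 + √(z + 4*(-6 + 4))/2 = -2 + √(z + 4*(-2))/2 = -2 + √(z - 8)/2 = -2 + √(-8 + z)/2)
1/Q(-41 + (64 - 28)) = 1/(-2 + √(-8 + (-41 + (64 - 28)))/2) = 1/(-2 + √(-8 + (-41 + 36))/2) = 1/(-2 + √(-8 - 5)/2) = 1/(-2 + √(-13)/2) = 1/(-2 + (I*√13)/2) = 1/(-2 + I*√13/2)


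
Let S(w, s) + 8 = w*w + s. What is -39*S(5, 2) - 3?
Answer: -744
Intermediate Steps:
S(w, s) = -8 + s + w**2 (S(w, s) = -8 + (w*w + s) = -8 + (w**2 + s) = -8 + (s + w**2) = -8 + s + w**2)
-39*S(5, 2) - 3 = -39*(-8 + 2 + 5**2) - 3 = -39*(-8 + 2 + 25) - 3 = -39*19 - 3 = -741 - 3 = -744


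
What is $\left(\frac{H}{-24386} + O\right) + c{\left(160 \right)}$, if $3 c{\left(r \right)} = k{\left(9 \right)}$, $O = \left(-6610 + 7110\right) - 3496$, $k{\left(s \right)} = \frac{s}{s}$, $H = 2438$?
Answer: $- \frac{109582148}{36579} \approx -2995.8$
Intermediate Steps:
$k{\left(s \right)} = 1$
$O = -2996$ ($O = 500 - 3496 = -2996$)
$c{\left(r \right)} = \frac{1}{3}$ ($c{\left(r \right)} = \frac{1}{3} \cdot 1 = \frac{1}{3}$)
$\left(\frac{H}{-24386} + O\right) + c{\left(160 \right)} = \left(\frac{2438}{-24386} - 2996\right) + \frac{1}{3} = \left(2438 \left(- \frac{1}{24386}\right) - 2996\right) + \frac{1}{3} = \left(- \frac{1219}{12193} - 2996\right) + \frac{1}{3} = - \frac{36531447}{12193} + \frac{1}{3} = - \frac{109582148}{36579}$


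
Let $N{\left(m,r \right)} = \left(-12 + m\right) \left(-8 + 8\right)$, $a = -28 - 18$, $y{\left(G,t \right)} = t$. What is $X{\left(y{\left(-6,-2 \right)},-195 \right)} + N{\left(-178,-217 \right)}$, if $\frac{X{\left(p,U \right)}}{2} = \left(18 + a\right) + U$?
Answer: $-446$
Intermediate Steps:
$a = -46$ ($a = -28 - 18 = -46$)
$N{\left(m,r \right)} = 0$ ($N{\left(m,r \right)} = \left(-12 + m\right) 0 = 0$)
$X{\left(p,U \right)} = -56 + 2 U$ ($X{\left(p,U \right)} = 2 \left(\left(18 - 46\right) + U\right) = 2 \left(-28 + U\right) = -56 + 2 U$)
$X{\left(y{\left(-6,-2 \right)},-195 \right)} + N{\left(-178,-217 \right)} = \left(-56 + 2 \left(-195\right)\right) + 0 = \left(-56 - 390\right) + 0 = -446 + 0 = -446$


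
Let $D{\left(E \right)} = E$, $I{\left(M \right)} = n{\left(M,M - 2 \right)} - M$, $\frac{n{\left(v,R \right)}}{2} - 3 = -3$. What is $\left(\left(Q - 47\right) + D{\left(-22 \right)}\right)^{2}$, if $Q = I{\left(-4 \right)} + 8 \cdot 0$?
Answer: $4225$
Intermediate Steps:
$n{\left(v,R \right)} = 0$ ($n{\left(v,R \right)} = 6 + 2 \left(-3\right) = 6 - 6 = 0$)
$I{\left(M \right)} = - M$ ($I{\left(M \right)} = 0 - M = - M$)
$Q = 4$ ($Q = \left(-1\right) \left(-4\right) + 8 \cdot 0 = 4 + 0 = 4$)
$\left(\left(Q - 47\right) + D{\left(-22 \right)}\right)^{2} = \left(\left(4 - 47\right) - 22\right)^{2} = \left(-43 - 22\right)^{2} = \left(-65\right)^{2} = 4225$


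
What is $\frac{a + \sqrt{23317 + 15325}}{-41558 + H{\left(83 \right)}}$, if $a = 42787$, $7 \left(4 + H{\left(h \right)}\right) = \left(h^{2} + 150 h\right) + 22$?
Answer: $- \frac{299509}{271573} - \frac{973 \sqrt{2}}{271573} \approx -1.1079$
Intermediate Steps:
$H{\left(h \right)} = - \frac{6}{7} + \frac{h^{2}}{7} + \frac{150 h}{7}$ ($H{\left(h \right)} = -4 + \frac{\left(h^{2} + 150 h\right) + 22}{7} = -4 + \frac{22 + h^{2} + 150 h}{7} = -4 + \left(\frac{22}{7} + \frac{h^{2}}{7} + \frac{150 h}{7}\right) = - \frac{6}{7} + \frac{h^{2}}{7} + \frac{150 h}{7}$)
$\frac{a + \sqrt{23317 + 15325}}{-41558 + H{\left(83 \right)}} = \frac{42787 + \sqrt{23317 + 15325}}{-41558 + \left(- \frac{6}{7} + \frac{83^{2}}{7} + \frac{150}{7} \cdot 83\right)} = \frac{42787 + \sqrt{38642}}{-41558 + \left(- \frac{6}{7} + \frac{1}{7} \cdot 6889 + \frac{12450}{7}\right)} = \frac{42787 + 139 \sqrt{2}}{-41558 + \left(- \frac{6}{7} + \frac{6889}{7} + \frac{12450}{7}\right)} = \frac{42787 + 139 \sqrt{2}}{-41558 + \frac{19333}{7}} = \frac{42787 + 139 \sqrt{2}}{- \frac{271573}{7}} = \left(42787 + 139 \sqrt{2}\right) \left(- \frac{7}{271573}\right) = - \frac{299509}{271573} - \frac{973 \sqrt{2}}{271573}$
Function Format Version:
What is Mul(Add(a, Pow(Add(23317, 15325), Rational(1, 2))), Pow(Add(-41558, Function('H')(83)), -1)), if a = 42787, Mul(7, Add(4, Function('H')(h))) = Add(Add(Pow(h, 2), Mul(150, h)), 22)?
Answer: Add(Rational(-299509, 271573), Mul(Rational(-973, 271573), Pow(2, Rational(1, 2)))) ≈ -1.1079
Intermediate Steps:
Function('H')(h) = Add(Rational(-6, 7), Mul(Rational(1, 7), Pow(h, 2)), Mul(Rational(150, 7), h)) (Function('H')(h) = Add(-4, Mul(Rational(1, 7), Add(Add(Pow(h, 2), Mul(150, h)), 22))) = Add(-4, Mul(Rational(1, 7), Add(22, Pow(h, 2), Mul(150, h)))) = Add(-4, Add(Rational(22, 7), Mul(Rational(1, 7), Pow(h, 2)), Mul(Rational(150, 7), h))) = Add(Rational(-6, 7), Mul(Rational(1, 7), Pow(h, 2)), Mul(Rational(150, 7), h)))
Mul(Add(a, Pow(Add(23317, 15325), Rational(1, 2))), Pow(Add(-41558, Function('H')(83)), -1)) = Mul(Add(42787, Pow(Add(23317, 15325), Rational(1, 2))), Pow(Add(-41558, Add(Rational(-6, 7), Mul(Rational(1, 7), Pow(83, 2)), Mul(Rational(150, 7), 83))), -1)) = Mul(Add(42787, Pow(38642, Rational(1, 2))), Pow(Add(-41558, Add(Rational(-6, 7), Mul(Rational(1, 7), 6889), Rational(12450, 7))), -1)) = Mul(Add(42787, Mul(139, Pow(2, Rational(1, 2)))), Pow(Add(-41558, Add(Rational(-6, 7), Rational(6889, 7), Rational(12450, 7))), -1)) = Mul(Add(42787, Mul(139, Pow(2, Rational(1, 2)))), Pow(Add(-41558, Rational(19333, 7)), -1)) = Mul(Add(42787, Mul(139, Pow(2, Rational(1, 2)))), Pow(Rational(-271573, 7), -1)) = Mul(Add(42787, Mul(139, Pow(2, Rational(1, 2)))), Rational(-7, 271573)) = Add(Rational(-299509, 271573), Mul(Rational(-973, 271573), Pow(2, Rational(1, 2))))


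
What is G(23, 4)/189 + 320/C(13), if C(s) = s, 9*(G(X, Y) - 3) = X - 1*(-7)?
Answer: 181687/7371 ≈ 24.649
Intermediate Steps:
G(X, Y) = 34/9 + X/9 (G(X, Y) = 3 + (X - 1*(-7))/9 = 3 + (X + 7)/9 = 3 + (7 + X)/9 = 3 + (7/9 + X/9) = 34/9 + X/9)
G(23, 4)/189 + 320/C(13) = (34/9 + (⅑)*23)/189 + 320/13 = (34/9 + 23/9)*(1/189) + 320*(1/13) = (19/3)*(1/189) + 320/13 = 19/567 + 320/13 = 181687/7371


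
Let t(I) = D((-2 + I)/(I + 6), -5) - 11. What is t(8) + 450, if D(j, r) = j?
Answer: 3076/7 ≈ 439.43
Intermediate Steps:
t(I) = -11 + (-2 + I)/(6 + I) (t(I) = (-2 + I)/(I + 6) - 11 = (-2 + I)/(6 + I) - 11 = -11 + (-2 + I)/(6 + I))
t(8) + 450 = 2*(-34 - 5*8)/(6 + 8) + 450 = 2*(-34 - 40)/14 + 450 = 2*(1/14)*(-74) + 450 = -74/7 + 450 = 3076/7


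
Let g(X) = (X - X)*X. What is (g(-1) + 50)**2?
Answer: 2500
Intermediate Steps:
g(X) = 0 (g(X) = 0*X = 0)
(g(-1) + 50)**2 = (0 + 50)**2 = 50**2 = 2500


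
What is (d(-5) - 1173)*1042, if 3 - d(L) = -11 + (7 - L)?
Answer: -1220182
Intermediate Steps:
d(L) = 7 + L (d(L) = 3 - (-11 + (7 - L)) = 3 - (-4 - L) = 3 + (4 + L) = 7 + L)
(d(-5) - 1173)*1042 = ((7 - 5) - 1173)*1042 = (2 - 1173)*1042 = -1171*1042 = -1220182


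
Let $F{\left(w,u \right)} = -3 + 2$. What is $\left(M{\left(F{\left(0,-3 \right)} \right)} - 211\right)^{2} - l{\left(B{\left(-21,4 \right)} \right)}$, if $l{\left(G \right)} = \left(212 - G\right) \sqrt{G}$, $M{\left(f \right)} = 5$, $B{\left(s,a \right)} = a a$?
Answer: $41652$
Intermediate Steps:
$B{\left(s,a \right)} = a^{2}$
$F{\left(w,u \right)} = -1$
$l{\left(G \right)} = \sqrt{G} \left(212 - G\right)$
$\left(M{\left(F{\left(0,-3 \right)} \right)} - 211\right)^{2} - l{\left(B{\left(-21,4 \right)} \right)} = \left(5 - 211\right)^{2} - \sqrt{4^{2}} \left(212 - 4^{2}\right) = \left(-206\right)^{2} - \sqrt{16} \left(212 - 16\right) = 42436 - 4 \left(212 - 16\right) = 42436 - 4 \cdot 196 = 42436 - 784 = 41652$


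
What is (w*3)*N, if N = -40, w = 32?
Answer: -3840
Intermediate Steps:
(w*3)*N = (32*3)*(-40) = 96*(-40) = -3840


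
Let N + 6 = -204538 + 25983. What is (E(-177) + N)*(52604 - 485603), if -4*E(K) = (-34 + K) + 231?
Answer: 77318899434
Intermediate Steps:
E(K) = -197/4 - K/4 (E(K) = -((-34 + K) + 231)/4 = -(197 + K)/4 = -197/4 - K/4)
N = -178561 (N = -6 + (-204538 + 25983) = -6 - 178555 = -178561)
(E(-177) + N)*(52604 - 485603) = ((-197/4 - ¼*(-177)) - 178561)*(52604 - 485603) = ((-197/4 + 177/4) - 178561)*(-432999) = (-5 - 178561)*(-432999) = -178566*(-432999) = 77318899434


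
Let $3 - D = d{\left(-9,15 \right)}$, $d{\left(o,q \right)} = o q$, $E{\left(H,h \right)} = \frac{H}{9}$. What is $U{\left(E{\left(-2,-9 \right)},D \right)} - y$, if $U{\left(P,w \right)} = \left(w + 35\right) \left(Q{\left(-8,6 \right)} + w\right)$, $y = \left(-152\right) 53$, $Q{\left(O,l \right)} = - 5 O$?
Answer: $38850$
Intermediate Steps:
$E{\left(H,h \right)} = \frac{H}{9}$ ($E{\left(H,h \right)} = H \frac{1}{9} = \frac{H}{9}$)
$y = -8056$
$D = 138$ ($D = 3 - \left(-9\right) 15 = 3 - -135 = 3 + 135 = 138$)
$U{\left(P,w \right)} = \left(35 + w\right) \left(40 + w\right)$ ($U{\left(P,w \right)} = \left(w + 35\right) \left(\left(-5\right) \left(-8\right) + w\right) = \left(35 + w\right) \left(40 + w\right)$)
$U{\left(E{\left(-2,-9 \right)},D \right)} - y = \left(1400 + 138^{2} + 75 \cdot 138\right) - -8056 = \left(1400 + 19044 + 10350\right) + 8056 = 30794 + 8056 = 38850$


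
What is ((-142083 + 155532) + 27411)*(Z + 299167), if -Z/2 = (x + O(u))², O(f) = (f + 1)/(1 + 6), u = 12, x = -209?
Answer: 427157917380/49 ≈ 8.7175e+9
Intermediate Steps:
O(f) = ⅐ + f/7 (O(f) = (1 + f)/7 = (1 + f)*(⅐) = ⅐ + f/7)
Z = -4205000/49 (Z = -2*(-209 + (⅐ + (⅐)*12))² = -2*(-209 + (⅐ + 12/7))² = -2*(-209 + 13/7)² = -2*(-1450/7)² = -2*2102500/49 = -4205000/49 ≈ -85816.)
((-142083 + 155532) + 27411)*(Z + 299167) = ((-142083 + 155532) + 27411)*(-4205000/49 + 299167) = (13449 + 27411)*(10454183/49) = 40860*(10454183/49) = 427157917380/49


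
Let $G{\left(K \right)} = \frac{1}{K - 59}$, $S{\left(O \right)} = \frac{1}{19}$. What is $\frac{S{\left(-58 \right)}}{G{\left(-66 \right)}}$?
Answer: $- \frac{125}{19} \approx -6.5789$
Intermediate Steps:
$S{\left(O \right)} = \frac{1}{19}$
$G{\left(K \right)} = \frac{1}{-59 + K}$
$\frac{S{\left(-58 \right)}}{G{\left(-66 \right)}} = \frac{1}{19 \frac{1}{-59 - 66}} = \frac{1}{19 \frac{1}{-125}} = \frac{1}{19 \left(- \frac{1}{125}\right)} = \frac{1}{19} \left(-125\right) = - \frac{125}{19}$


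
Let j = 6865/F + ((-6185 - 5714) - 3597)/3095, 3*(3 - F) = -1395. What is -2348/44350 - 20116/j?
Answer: -646134313843178/310340167225 ≈ -2082.0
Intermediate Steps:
F = 468 (F = 3 - ⅓*(-1395) = 3 + 465 = 468)
j = 13995047/1448460 (j = 6865/468 + ((-6185 - 5714) - 3597)/3095 = 6865*(1/468) + (-11899 - 3597)*(1/3095) = 6865/468 - 15496*1/3095 = 6865/468 - 15496/3095 = 13995047/1448460 ≈ 9.6620)
-2348/44350 - 20116/j = -2348/44350 - 20116/13995047/1448460 = -2348*1/44350 - 20116*1448460/13995047 = -1174/22175 - 29137221360/13995047 = -646134313843178/310340167225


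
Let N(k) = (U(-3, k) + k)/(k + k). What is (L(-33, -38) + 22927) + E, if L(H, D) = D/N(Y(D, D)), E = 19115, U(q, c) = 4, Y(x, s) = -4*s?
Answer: 1636750/39 ≈ 41968.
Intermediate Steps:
N(k) = (4 + k)/(2*k) (N(k) = (4 + k)/(k + k) = (4 + k)/((2*k)) = (4 + k)*(1/(2*k)) = (4 + k)/(2*k))
L(H, D) = -8*D**2/(4 - 4*D) (L(H, D) = D/(((4 - 4*D)/(2*((-4*D))))) = D/(((-1/(4*D))*(4 - 4*D)/2)) = D/((-(4 - 4*D)/(8*D))) = D*(-8*D/(4 - 4*D)) = -8*D**2/(4 - 4*D))
(L(-33, -38) + 22927) + E = (2*(-38)**2/(-1 - 38) + 22927) + 19115 = (2*1444/(-39) + 22927) + 19115 = (2*1444*(-1/39) + 22927) + 19115 = (-2888/39 + 22927) + 19115 = 891265/39 + 19115 = 1636750/39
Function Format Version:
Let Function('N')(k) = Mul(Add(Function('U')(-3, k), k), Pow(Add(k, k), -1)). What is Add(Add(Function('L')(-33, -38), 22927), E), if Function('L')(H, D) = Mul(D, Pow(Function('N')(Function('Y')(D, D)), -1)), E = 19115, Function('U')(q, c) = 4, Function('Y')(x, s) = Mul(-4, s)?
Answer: Rational(1636750, 39) ≈ 41968.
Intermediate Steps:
Function('N')(k) = Mul(Rational(1, 2), Pow(k, -1), Add(4, k)) (Function('N')(k) = Mul(Add(4, k), Pow(Add(k, k), -1)) = Mul(Add(4, k), Pow(Mul(2, k), -1)) = Mul(Add(4, k), Mul(Rational(1, 2), Pow(k, -1))) = Mul(Rational(1, 2), Pow(k, -1), Add(4, k)))
Function('L')(H, D) = Mul(-8, Pow(D, 2), Pow(Add(4, Mul(-4, D)), -1)) (Function('L')(H, D) = Mul(D, Pow(Mul(Rational(1, 2), Pow(Mul(-4, D), -1), Add(4, Mul(-4, D))), -1)) = Mul(D, Pow(Mul(Rational(1, 2), Mul(Rational(-1, 4), Pow(D, -1)), Add(4, Mul(-4, D))), -1)) = Mul(D, Pow(Mul(Rational(-1, 8), Pow(D, -1), Add(4, Mul(-4, D))), -1)) = Mul(D, Mul(-8, D, Pow(Add(4, Mul(-4, D)), -1))) = Mul(-8, Pow(D, 2), Pow(Add(4, Mul(-4, D)), -1)))
Add(Add(Function('L')(-33, -38), 22927), E) = Add(Add(Mul(2, Pow(-38, 2), Pow(Add(-1, -38), -1)), 22927), 19115) = Add(Add(Mul(2, 1444, Pow(-39, -1)), 22927), 19115) = Add(Add(Mul(2, 1444, Rational(-1, 39)), 22927), 19115) = Add(Add(Rational(-2888, 39), 22927), 19115) = Add(Rational(891265, 39), 19115) = Rational(1636750, 39)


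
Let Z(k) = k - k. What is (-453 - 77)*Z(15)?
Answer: 0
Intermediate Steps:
Z(k) = 0
(-453 - 77)*Z(15) = (-453 - 77)*0 = -530*0 = 0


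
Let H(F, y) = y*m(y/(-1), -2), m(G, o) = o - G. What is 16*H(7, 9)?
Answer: 1008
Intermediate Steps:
H(F, y) = y*(-2 + y) (H(F, y) = y*(-2 - y/(-1)) = y*(-2 - y*(-1)) = y*(-2 - (-1)*y) = y*(-2 + y))
16*H(7, 9) = 16*(9*(-2 + 9)) = 16*(9*7) = 16*63 = 1008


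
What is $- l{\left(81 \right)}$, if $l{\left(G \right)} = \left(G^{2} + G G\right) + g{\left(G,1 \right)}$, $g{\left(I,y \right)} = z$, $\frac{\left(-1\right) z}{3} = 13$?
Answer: $-13083$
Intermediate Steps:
$z = -39$ ($z = \left(-3\right) 13 = -39$)
$g{\left(I,y \right)} = -39$
$l{\left(G \right)} = -39 + 2 G^{2}$ ($l{\left(G \right)} = \left(G^{2} + G G\right) - 39 = \left(G^{2} + G^{2}\right) - 39 = 2 G^{2} - 39 = -39 + 2 G^{2}$)
$- l{\left(81 \right)} = - (-39 + 2 \cdot 81^{2}) = - (-39 + 2 \cdot 6561) = - (-39 + 13122) = \left(-1\right) 13083 = -13083$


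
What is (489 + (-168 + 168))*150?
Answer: 73350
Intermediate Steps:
(489 + (-168 + 168))*150 = (489 + 0)*150 = 489*150 = 73350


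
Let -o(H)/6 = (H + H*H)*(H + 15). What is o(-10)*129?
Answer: -348300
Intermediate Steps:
o(H) = -6*(15 + H)*(H + H²) (o(H) = -6*(H + H*H)*(H + 15) = -6*(H + H²)*(15 + H) = -6*(15 + H)*(H + H²))
o(-10)*129 = -6*(-10)*(15 + (-10)² + 16*(-10))*129 = -6*(-10)*(15 + 100 - 160)*129 = -6*(-10)*(-45)*129 = -2700*129 = -348300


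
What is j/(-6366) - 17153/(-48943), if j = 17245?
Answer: -43225061/18327714 ≈ -2.3585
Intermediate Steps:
j/(-6366) - 17153/(-48943) = 17245/(-6366) - 17153/(-48943) = 17245*(-1/6366) - 17153*(-1/48943) = -17245/6366 + 1009/2879 = -43225061/18327714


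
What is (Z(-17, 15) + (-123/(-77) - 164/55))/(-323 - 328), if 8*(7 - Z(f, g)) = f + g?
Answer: -3011/334180 ≈ -0.0090101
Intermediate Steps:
Z(f, g) = 7 - f/8 - g/8 (Z(f, g) = 7 - (f + g)/8 = 7 + (-f/8 - g/8) = 7 - f/8 - g/8)
(Z(-17, 15) + (-123/(-77) - 164/55))/(-323 - 328) = ((7 - 1/8*(-17) - 1/8*15) + (-123/(-77) - 164/55))/(-323 - 328) = ((7 + 17/8 - 15/8) + (-123*(-1/77) - 164*1/55))/(-651) = (29/4 + (123/77 - 164/55))*(-1/651) = (29/4 - 533/385)*(-1/651) = (9033/1540)*(-1/651) = -3011/334180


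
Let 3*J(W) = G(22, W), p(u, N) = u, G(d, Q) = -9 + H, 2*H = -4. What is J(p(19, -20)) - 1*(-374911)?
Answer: 1124722/3 ≈ 3.7491e+5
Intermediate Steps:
H = -2 (H = (1/2)*(-4) = -2)
G(d, Q) = -11 (G(d, Q) = -9 - 2 = -11)
J(W) = -11/3 (J(W) = (1/3)*(-11) = -11/3)
J(p(19, -20)) - 1*(-374911) = -11/3 - 1*(-374911) = -11/3 + 374911 = 1124722/3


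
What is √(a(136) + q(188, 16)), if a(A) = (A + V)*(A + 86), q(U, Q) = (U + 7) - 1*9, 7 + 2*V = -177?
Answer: 3*√1106 ≈ 99.770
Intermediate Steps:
V = -92 (V = -7/2 + (½)*(-177) = -7/2 - 177/2 = -92)
q(U, Q) = -2 + U (q(U, Q) = (7 + U) - 9 = -2 + U)
a(A) = (-92 + A)*(86 + A) (a(A) = (A - 92)*(A + 86) = (-92 + A)*(86 + A))
√(a(136) + q(188, 16)) = √((-7912 + 136² - 6*136) + (-2 + 188)) = √((-7912 + 18496 - 816) + 186) = √(9768 + 186) = √9954 = 3*√1106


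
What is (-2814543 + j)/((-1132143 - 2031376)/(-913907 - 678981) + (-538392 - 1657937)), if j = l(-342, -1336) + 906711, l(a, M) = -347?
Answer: 3039515430952/3498502944633 ≈ 0.86880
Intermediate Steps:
j = 906364 (j = -347 + 906711 = 906364)
(-2814543 + j)/((-1132143 - 2031376)/(-913907 - 678981) + (-538392 - 1657937)) = (-2814543 + 906364)/((-1132143 - 2031376)/(-913907 - 678981) + (-538392 - 1657937)) = -1908179/(-3163519/(-1592888) - 2196329) = -1908179/(-3163519*(-1/1592888) - 2196329) = -1908179/(3163519/1592888 - 2196329) = -1908179/(-3498502944633/1592888) = -1908179*(-1592888/3498502944633) = 3039515430952/3498502944633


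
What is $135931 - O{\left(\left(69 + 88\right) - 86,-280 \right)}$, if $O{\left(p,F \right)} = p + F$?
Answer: $136140$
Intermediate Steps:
$O{\left(p,F \right)} = F + p$
$135931 - O{\left(\left(69 + 88\right) - 86,-280 \right)} = 135931 - \left(-280 + \left(\left(69 + 88\right) - 86\right)\right) = 135931 - \left(-280 + \left(157 - 86\right)\right) = 135931 - \left(-280 + 71\right) = 135931 - -209 = 135931 + 209 = 136140$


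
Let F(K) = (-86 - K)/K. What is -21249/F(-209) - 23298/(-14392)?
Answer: 10653054621/295036 ≈ 36108.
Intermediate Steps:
F(K) = (-86 - K)/K
-21249/F(-209) - 23298/(-14392) = -21249*(-209/(-86 - 1*(-209))) - 23298/(-14392) = -21249*(-209/(-86 + 209)) - 23298*(-1/14392) = -21249/((-1/209*123)) + 11649/7196 = -21249/(-123/209) + 11649/7196 = -21249*(-209/123) + 11649/7196 = 1480347/41 + 11649/7196 = 10653054621/295036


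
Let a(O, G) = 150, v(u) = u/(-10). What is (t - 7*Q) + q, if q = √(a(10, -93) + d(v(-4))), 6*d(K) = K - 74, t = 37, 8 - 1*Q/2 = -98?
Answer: -1447 + √30990/15 ≈ -1435.3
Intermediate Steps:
Q = 212 (Q = 16 - 2*(-98) = 16 + 196 = 212)
v(u) = -u/10 (v(u) = u*(-⅒) = -u/10)
d(K) = -37/3 + K/6 (d(K) = (K - 74)/6 = (-74 + K)/6 = -37/3 + K/6)
q = √30990/15 (q = √(150 + (-37/3 + (-⅒*(-4))/6)) = √(150 + (-37/3 + (⅙)*(⅖))) = √(150 + (-37/3 + 1/15)) = √(150 - 184/15) = √(2066/15) = √30990/15 ≈ 11.736)
(t - 7*Q) + q = (37 - 7*212) + √30990/15 = (37 - 1484) + √30990/15 = -1447 + √30990/15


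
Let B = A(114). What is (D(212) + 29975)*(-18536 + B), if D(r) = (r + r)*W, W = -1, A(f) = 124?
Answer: -544093012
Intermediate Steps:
B = 124
D(r) = -2*r (D(r) = (r + r)*(-1) = (2*r)*(-1) = -2*r)
(D(212) + 29975)*(-18536 + B) = (-2*212 + 29975)*(-18536 + 124) = (-424 + 29975)*(-18412) = 29551*(-18412) = -544093012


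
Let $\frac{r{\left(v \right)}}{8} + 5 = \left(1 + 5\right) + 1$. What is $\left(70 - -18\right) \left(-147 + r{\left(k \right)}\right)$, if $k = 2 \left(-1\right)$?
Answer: $-11528$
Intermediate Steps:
$k = -2$
$r{\left(v \right)} = 16$ ($r{\left(v \right)} = -40 + 8 \left(\left(1 + 5\right) + 1\right) = -40 + 8 \left(6 + 1\right) = -40 + 8 \cdot 7 = -40 + 56 = 16$)
$\left(70 - -18\right) \left(-147 + r{\left(k \right)}\right) = \left(70 - -18\right) \left(-147 + 16\right) = \left(70 + 18\right) \left(-131\right) = 88 \left(-131\right) = -11528$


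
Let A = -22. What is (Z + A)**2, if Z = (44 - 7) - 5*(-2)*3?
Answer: 2025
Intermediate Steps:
Z = 67 (Z = 37 + 10*3 = 37 + 30 = 67)
(Z + A)**2 = (67 - 22)**2 = 45**2 = 2025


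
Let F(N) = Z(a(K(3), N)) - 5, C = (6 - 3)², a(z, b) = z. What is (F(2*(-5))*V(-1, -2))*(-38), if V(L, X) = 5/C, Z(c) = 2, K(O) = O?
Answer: 190/3 ≈ 63.333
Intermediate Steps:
C = 9 (C = 3² = 9)
F(N) = -3 (F(N) = 2 - 5 = -3)
V(L, X) = 5/9
(F(2*(-5))*V(-1, -2))*(-38) = -3*5/9*(-38) = -5/3*(-38) = 190/3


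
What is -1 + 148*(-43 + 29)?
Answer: -2073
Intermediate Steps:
-1 + 148*(-43 + 29) = -1 + 148*(-14) = -1 - 2072 = -2073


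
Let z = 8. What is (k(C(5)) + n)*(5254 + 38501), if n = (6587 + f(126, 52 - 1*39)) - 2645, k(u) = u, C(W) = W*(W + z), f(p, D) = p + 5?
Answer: 181058190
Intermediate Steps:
f(p, D) = 5 + p
C(W) = W*(8 + W) (C(W) = W*(W + 8) = W*(8 + W))
n = 4073 (n = (6587 + (5 + 126)) - 2645 = (6587 + 131) - 2645 = 6718 - 2645 = 4073)
(k(C(5)) + n)*(5254 + 38501) = (5*(8 + 5) + 4073)*(5254 + 38501) = (5*13 + 4073)*43755 = (65 + 4073)*43755 = 4138*43755 = 181058190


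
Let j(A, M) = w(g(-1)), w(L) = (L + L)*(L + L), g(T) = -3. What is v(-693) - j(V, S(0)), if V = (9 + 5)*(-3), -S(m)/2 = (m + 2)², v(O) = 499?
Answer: 463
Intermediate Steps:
S(m) = -2*(2 + m)² (S(m) = -2*(m + 2)² = -2*(2 + m)²)
V = -42 (V = 14*(-3) = -42)
w(L) = 4*L² (w(L) = (2*L)*(2*L) = 4*L²)
j(A, M) = 36 (j(A, M) = 4*(-3)² = 4*9 = 36)
v(-693) - j(V, S(0)) = 499 - 1*36 = 499 - 36 = 463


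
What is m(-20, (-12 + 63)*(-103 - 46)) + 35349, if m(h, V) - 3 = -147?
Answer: 35205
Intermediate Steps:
m(h, V) = -144 (m(h, V) = 3 - 147 = -144)
m(-20, (-12 + 63)*(-103 - 46)) + 35349 = -144 + 35349 = 35205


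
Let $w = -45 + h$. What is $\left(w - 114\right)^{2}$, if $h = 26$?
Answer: $17689$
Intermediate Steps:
$w = -19$ ($w = -45 + 26 = -19$)
$\left(w - 114\right)^{2} = \left(-19 - 114\right)^{2} = \left(-133\right)^{2} = 17689$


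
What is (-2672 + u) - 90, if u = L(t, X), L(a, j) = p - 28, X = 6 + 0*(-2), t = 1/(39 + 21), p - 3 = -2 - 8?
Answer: -2797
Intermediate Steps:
p = -7 (p = 3 + (-2 - 8) = 3 - 10 = -7)
t = 1/60 ≈ 0.016667
X = 6 (X = 6 + 0 = 6)
L(a, j) = -35 (L(a, j) = -7 - 28 = -35)
u = -35
(-2672 + u) - 90 = (-2672 - 35) - 90 = -2707 - 90 = -2797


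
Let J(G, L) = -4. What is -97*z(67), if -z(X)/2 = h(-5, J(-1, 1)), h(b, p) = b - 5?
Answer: -1940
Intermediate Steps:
h(b, p) = -5 + b
z(X) = 20 (z(X) = -2*(-5 - 5) = -2*(-10) = 20)
-97*z(67) = -97*20 = -1940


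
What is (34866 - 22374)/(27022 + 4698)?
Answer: 3123/7930 ≈ 0.39382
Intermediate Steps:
(34866 - 22374)/(27022 + 4698) = 12492/31720 = 12492*(1/31720) = 3123/7930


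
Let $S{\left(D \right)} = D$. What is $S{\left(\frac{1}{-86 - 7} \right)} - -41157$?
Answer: $\frac{3827600}{93} \approx 41157.0$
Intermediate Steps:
$S{\left(\frac{1}{-86 - 7} \right)} - -41157 = \frac{1}{-86 - 7} - -41157 = \frac{1}{-93} + 41157 = - \frac{1}{93} + 41157 = \frac{3827600}{93}$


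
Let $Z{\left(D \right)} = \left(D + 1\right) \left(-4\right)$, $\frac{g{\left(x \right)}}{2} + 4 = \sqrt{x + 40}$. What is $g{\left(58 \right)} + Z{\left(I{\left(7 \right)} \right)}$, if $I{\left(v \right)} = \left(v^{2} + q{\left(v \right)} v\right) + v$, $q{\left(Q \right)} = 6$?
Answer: $-404 + 14 \sqrt{2} \approx -384.2$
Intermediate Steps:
$g{\left(x \right)} = -8 + 2 \sqrt{40 + x}$ ($g{\left(x \right)} = -8 + 2 \sqrt{x + 40} = -8 + 2 \sqrt{40 + x}$)
$I{\left(v \right)} = v^{2} + 7 v$ ($I{\left(v \right)} = \left(v^{2} + 6 v\right) + v = v^{2} + 7 v$)
$Z{\left(D \right)} = -4 - 4 D$ ($Z{\left(D \right)} = \left(1 + D\right) \left(-4\right) = -4 - 4 D$)
$g{\left(58 \right)} + Z{\left(I{\left(7 \right)} \right)} = \left(-8 + 2 \sqrt{40 + 58}\right) - \left(4 + 4 \cdot 7 \left(7 + 7\right)\right) = \left(-8 + 2 \sqrt{98}\right) - \left(4 + 4 \cdot 7 \cdot 14\right) = \left(-8 + 2 \cdot 7 \sqrt{2}\right) - 396 = \left(-8 + 14 \sqrt{2}\right) - 396 = -404 + 14 \sqrt{2}$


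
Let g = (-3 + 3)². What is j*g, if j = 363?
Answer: 0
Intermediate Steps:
g = 0 (g = 0² = 0)
j*g = 363*0 = 0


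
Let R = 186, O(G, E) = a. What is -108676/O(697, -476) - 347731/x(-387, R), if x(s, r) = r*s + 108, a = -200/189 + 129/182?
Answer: 380037098963/1221858 ≈ 3.1103e+5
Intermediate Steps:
a = -1717/4914 (a = -200*1/189 + 129*(1/182) = -200/189 + 129/182 = -1717/4914 ≈ -0.34941)
O(G, E) = -1717/4914
x(s, r) = 108 + r*s
-108676/O(697, -476) - 347731/x(-387, R) = -108676/(-1717/4914) - 347731/(108 + 186*(-387)) = -108676*(-4914/1717) - 347731/(108 - 71982) = 5287464/17 - 347731/(-71874) = 5287464/17 - 347731*(-1/71874) = 5287464/17 + 347731/71874 = 380037098963/1221858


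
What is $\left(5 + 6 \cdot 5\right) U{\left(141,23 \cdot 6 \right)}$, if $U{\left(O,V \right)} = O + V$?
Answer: $9765$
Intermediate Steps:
$\left(5 + 6 \cdot 5\right) U{\left(141,23 \cdot 6 \right)} = \left(5 + 6 \cdot 5\right) \left(141 + 23 \cdot 6\right) = \left(5 + 30\right) \left(141 + 138\right) = 35 \cdot 279 = 9765$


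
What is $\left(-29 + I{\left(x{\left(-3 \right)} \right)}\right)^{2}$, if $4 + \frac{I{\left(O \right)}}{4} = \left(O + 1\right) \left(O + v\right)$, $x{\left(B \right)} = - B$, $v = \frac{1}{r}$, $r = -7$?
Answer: $\frac{25}{49} \approx 0.5102$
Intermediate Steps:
$v = - \frac{1}{7}$ ($v = \frac{1}{-7} = - \frac{1}{7} \approx -0.14286$)
$I{\left(O \right)} = -16 + 4 \left(1 + O\right) \left(- \frac{1}{7} + O\right)$ ($I{\left(O \right)} = -16 + 4 \left(O + 1\right) \left(O - \frac{1}{7}\right) = -16 + 4 \left(1 + O\right) \left(- \frac{1}{7} + O\right)$)
$\left(-29 + I{\left(x{\left(-3 \right)} \right)}\right)^{2} = \left(-29 + \left(- \frac{116}{7} + 4 \left(\left(-1\right) \left(-3\right)\right)^{2} + \frac{24 \left(\left(-1\right) \left(-3\right)\right)}{7}\right)\right)^{2} = \left(-29 + \left(- \frac{116}{7} + 4 \cdot 3^{2} + \frac{24}{7} \cdot 3\right)\right)^{2} = \left(-29 + \left(- \frac{116}{7} + 4 \cdot 9 + \frac{72}{7}\right)\right)^{2} = \left(-29 + \left(- \frac{116}{7} + 36 + \frac{72}{7}\right)\right)^{2} = \left(-29 + \frac{208}{7}\right)^{2} = \left(\frac{5}{7}\right)^{2} = \frac{25}{49}$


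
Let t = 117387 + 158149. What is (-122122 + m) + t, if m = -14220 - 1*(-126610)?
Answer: 265804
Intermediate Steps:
t = 275536
m = 112390 (m = -14220 + 126610 = 112390)
(-122122 + m) + t = (-122122 + 112390) + 275536 = -9732 + 275536 = 265804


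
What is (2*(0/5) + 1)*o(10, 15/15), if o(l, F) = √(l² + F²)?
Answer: √101 ≈ 10.050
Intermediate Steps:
o(l, F) = √(F² + l²)
(2*(0/5) + 1)*o(10, 15/15) = (2*(0/5) + 1)*√((15/15)² + 10²) = (2*(0*(⅕)) + 1)*√((15*(1/15))² + 100) = (2*0 + 1)*√(1² + 100) = (0 + 1)*√(1 + 100) = 1*√101 = √101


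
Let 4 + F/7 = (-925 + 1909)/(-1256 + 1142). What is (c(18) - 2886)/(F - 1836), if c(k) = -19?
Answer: 55195/36564 ≈ 1.5095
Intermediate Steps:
F = -1680/19 (F = -28 + 7*((-925 + 1909)/(-1256 + 1142)) = -28 + 7*(984/(-114)) = -28 + 7*(984*(-1/114)) = -28 + 7*(-164/19) = -28 - 1148/19 = -1680/19 ≈ -88.421)
(c(18) - 2886)/(F - 1836) = (-19 - 2886)/(-1680/19 - 1836) = -2905/(-36564/19) = -2905*(-19/36564) = 55195/36564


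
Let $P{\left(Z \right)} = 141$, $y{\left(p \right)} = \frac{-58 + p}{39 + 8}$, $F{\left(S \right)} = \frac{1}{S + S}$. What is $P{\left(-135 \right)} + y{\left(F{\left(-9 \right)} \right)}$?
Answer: $\frac{118241}{846} \approx 139.76$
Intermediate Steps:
$F{\left(S \right)} = \frac{1}{2 S}$
$y{\left(p \right)} = - \frac{58}{47} + \frac{p}{47}$ ($y{\left(p \right)} = \frac{-58 + p}{47} = \left(-58 + p\right) \frac{1}{47} = - \frac{58}{47} + \frac{p}{47}$)
$P{\left(-135 \right)} + y{\left(F{\left(-9 \right)} \right)} = 141 - \left(\frac{58}{47} - \frac{\frac{1}{2} \frac{1}{-9}}{47}\right) = 141 - \left(\frac{58}{47} - \frac{\frac{1}{2} \left(- \frac{1}{9}\right)}{47}\right) = 141 + \left(- \frac{58}{47} + \frac{1}{47} \left(- \frac{1}{18}\right)\right) = 141 - \frac{1045}{846} = \frac{118241}{846}$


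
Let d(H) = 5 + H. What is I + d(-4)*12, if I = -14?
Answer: -2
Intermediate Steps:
I + d(-4)*12 = -14 + (5 - 4)*12 = -14 + 1*12 = -14 + 12 = -2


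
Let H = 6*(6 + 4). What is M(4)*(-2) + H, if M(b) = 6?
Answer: 48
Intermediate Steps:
H = 60 (H = 6*10 = 60)
M(4)*(-2) + H = 6*(-2) + 60 = -12 + 60 = 48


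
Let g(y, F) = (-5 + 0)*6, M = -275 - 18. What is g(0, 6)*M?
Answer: 8790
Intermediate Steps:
M = -293
g(y, F) = -30 (g(y, F) = -5*6 = -30)
g(0, 6)*M = -30*(-293) = 8790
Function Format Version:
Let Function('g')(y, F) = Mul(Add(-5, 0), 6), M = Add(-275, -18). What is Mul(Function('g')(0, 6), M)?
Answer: 8790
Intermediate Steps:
M = -293
Function('g')(y, F) = -30 (Function('g')(y, F) = Mul(-5, 6) = -30)
Mul(Function('g')(0, 6), M) = Mul(-30, -293) = 8790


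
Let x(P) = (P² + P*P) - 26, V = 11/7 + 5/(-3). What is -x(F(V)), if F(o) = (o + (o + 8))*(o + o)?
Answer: 4195834/194481 ≈ 21.575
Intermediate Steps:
V = -2/21 (V = 11*(⅐) + 5*(-⅓) = 11/7 - 5/3 = -2/21 ≈ -0.095238)
F(o) = 2*o*(8 + 2*o) (F(o) = (o + (8 + o))*(2*o) = (8 + 2*o)*(2*o) = 2*o*(8 + 2*o))
x(P) = -26 + 2*P² (x(P) = (P² + P²) - 26 = 2*P² - 26 = -26 + 2*P²)
-x(F(V)) = -(-26 + 2*(4*(-2/21)*(4 - 2/21))²) = -(-26 + 2*(4*(-2/21)*(82/21))²) = -(-26 + 2*(-656/441)²) = -(-26 + 2*(430336/194481)) = -(-26 + 860672/194481) = -1*(-4195834/194481) = 4195834/194481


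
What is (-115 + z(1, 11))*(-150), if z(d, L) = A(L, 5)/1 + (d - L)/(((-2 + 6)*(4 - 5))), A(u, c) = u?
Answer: 15225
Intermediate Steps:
z(d, L) = -d/4 + 5*L/4 (z(d, L) = L/1 + (d - L)/(((-2 + 6)*(4 - 5))) = L*1 + (d - L)/((4*(-1))) = L + (d - L)/(-4) = L + (d - L)*(-1/4) = L + (-d/4 + L/4) = -d/4 + 5*L/4)
(-115 + z(1, 11))*(-150) = (-115 + (-1/4*1 + (5/4)*11))*(-150) = (-115 + (-1/4 + 55/4))*(-150) = (-115 + 27/2)*(-150) = -203/2*(-150) = 15225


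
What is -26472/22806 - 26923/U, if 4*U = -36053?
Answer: 250271456/137037453 ≈ 1.8263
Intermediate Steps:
U = -36053/4 (U = (1/4)*(-36053) = -36053/4 ≈ -9013.3)
-26472/22806 - 26923/U = -26472/22806 - 26923/(-36053/4) = -26472*1/22806 - 26923*(-4/36053) = -4412/3801 + 107692/36053 = 250271456/137037453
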